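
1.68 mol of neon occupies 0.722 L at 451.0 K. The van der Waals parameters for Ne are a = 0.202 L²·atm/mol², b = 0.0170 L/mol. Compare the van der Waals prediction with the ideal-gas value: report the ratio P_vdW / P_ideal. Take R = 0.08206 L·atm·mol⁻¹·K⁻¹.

Ideal: P_ideal = nRT/V = (1.68)(0.08206)(451.0)/0.722 = 86.1153 atm
vdW: P = nRT/(V − nb) − a n²/V² = 62.1752/0.693440 − 0.570125/0.521284 = 89.6620 − 1.09369 = 88.5683 atm
Ratio = 88.5683/86.1153 = 1.028

P_vdW / P_ideal ≈ 1.028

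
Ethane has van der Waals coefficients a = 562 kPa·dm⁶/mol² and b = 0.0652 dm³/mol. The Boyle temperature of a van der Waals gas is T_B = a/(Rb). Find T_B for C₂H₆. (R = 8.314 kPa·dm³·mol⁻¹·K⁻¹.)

For a van der Waals gas the second virial coefficient B₂ = b − a/(RT) vanishes at T_B = a/(Rb).
T_B = 562/(8.314×0.0652) = 562/0.54207 = 1037 K

T_B ≈ 1037 K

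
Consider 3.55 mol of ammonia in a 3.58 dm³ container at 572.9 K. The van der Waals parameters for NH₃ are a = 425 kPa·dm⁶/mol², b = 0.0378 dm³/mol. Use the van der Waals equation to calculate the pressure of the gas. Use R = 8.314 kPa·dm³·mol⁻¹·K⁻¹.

P ≈ 4489 kPa

P = nRT/(V − nb) − a n²/V²
nRT/(V − nb) = (3.55)(8.314)(572.9)/(3.58 − 3.55×0.0378) = 16909/3.4458 = 4907.1 kPa
a n²/V² = (425)(3.55)²/(3.58)² = 417.91 kPa
P = 4907.1 − 417.91 = 4489 kPa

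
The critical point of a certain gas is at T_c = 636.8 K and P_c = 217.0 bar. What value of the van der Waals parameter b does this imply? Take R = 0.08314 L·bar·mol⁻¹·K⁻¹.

b ≈ 0.03050 L/mol

From T_c = 8a/(27Rb) and P_c = a/(27b²): b = R T_c/(8 P_c).
b = (0.08314)(636.8)/(8×217.0) = 52.944/1736.0 = 0.03050 L/mol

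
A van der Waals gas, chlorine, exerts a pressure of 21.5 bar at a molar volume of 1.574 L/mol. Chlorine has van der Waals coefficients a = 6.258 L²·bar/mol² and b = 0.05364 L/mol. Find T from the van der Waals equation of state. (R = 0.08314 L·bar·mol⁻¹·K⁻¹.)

T = (P + a/V_m²)(V_m − b)/R
P + a/V_m² = 21.5 + 6.258/(1.574)² = 24.026 bar
V_m − b = 1.574 − 0.05364 = 1.5204 L/mol
T = (24.026)(1.5204)/0.08314 = 439.4 K

T ≈ 439.4 K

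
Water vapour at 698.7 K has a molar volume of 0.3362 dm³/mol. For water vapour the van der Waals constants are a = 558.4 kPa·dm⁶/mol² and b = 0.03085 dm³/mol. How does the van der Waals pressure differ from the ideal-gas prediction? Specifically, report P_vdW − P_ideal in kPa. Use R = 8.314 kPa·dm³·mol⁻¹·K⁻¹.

ΔP ≈ -3195 kPa

Ideal: P_ideal = RT/V_m = (8.314)(698.7)/0.3362 = 17278.4 kPa
vdW: P = RT/(V_m − b) − a/V_m² = 5808.99/0.305350 − 558.4/0.113030 = 19024.0 − 4940.28 = 14083.7 kPa
ΔP = 14083.7 − 17278.4 = -3195 kPa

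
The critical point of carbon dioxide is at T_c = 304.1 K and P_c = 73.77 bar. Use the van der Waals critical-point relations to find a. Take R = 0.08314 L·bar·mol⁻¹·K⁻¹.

a ≈ 3.656 L²·bar/mol²

From T_c = 8a/(27Rb) and P_c = a/(27b²): a = 27 R² T_c²/(64 P_c).
a = 27×(0.08314)²×(304.1)²/(64×73.77) = 17259/4721.3 = 3.656 L²·bar/mol²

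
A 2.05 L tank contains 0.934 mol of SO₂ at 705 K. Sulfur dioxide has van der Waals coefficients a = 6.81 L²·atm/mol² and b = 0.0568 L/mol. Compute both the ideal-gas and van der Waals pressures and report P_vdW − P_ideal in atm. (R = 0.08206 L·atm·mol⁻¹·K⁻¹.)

ΔP ≈ -0.713 atm

Ideal: P_ideal = nRT/V = (0.934)(0.08206)(705)/2.05 = 26.3581 atm
vdW: P = nRT/(V − nb) − a n²/V² = 54.0340/1.99695 − 5.94074/4.20250 = 27.0583 − 1.41362 = 25.6447 atm
ΔP = 25.6447 − 26.3581 = -0.713 atm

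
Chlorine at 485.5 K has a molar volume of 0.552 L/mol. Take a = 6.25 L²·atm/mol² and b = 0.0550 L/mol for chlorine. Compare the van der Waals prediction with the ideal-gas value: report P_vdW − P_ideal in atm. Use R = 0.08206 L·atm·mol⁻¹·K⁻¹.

Ideal: P_ideal = RT/V_m = (0.08206)(485.5)/0.552 = 72.1741 atm
vdW: P = RT/(V_m − b) − a/V_m² = 39.8401/0.497000 − 6.25/0.304704 = 80.1612 − 20.5117 = 59.6495 atm
ΔP = 59.6495 − 72.1741 = -12.52 atm

ΔP ≈ -12.52 atm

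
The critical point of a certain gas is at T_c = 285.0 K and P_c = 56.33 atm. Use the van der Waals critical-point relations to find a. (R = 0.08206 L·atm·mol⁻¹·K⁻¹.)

a ≈ 4.096 L²·atm/mol²

From T_c = 8a/(27Rb) and P_c = a/(27b²): a = 27 R² T_c²/(64 P_c).
a = 27×(0.08206)²×(285.0)²/(64×56.33) = 14768/3605.1 = 4.096 L²·atm/mol²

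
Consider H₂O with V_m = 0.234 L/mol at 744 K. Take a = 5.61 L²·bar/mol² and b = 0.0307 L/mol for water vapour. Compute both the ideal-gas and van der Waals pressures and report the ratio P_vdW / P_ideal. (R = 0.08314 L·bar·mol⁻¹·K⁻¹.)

Ideal: P_ideal = RT/V_m = (0.08314)(744)/0.234 = 264.343 bar
vdW: P = RT/(V_m − b) − a/V_m² = 61.8562/0.203300 − 5.61/0.0547560 = 304.261 − 102.455 = 201.806 bar
Ratio = 201.806/264.343 = 0.7634

P_vdW / P_ideal ≈ 0.7634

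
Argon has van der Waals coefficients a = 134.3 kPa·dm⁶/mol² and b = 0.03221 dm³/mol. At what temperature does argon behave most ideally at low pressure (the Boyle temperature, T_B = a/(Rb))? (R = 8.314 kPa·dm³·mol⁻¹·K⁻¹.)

For a van der Waals gas the second virial coefficient B₂ = b − a/(RT) vanishes at T_B = a/(Rb).
T_B = 134.3/(8.314×0.03221) = 134.3/0.26779 = 501.5 K

T_B ≈ 501.5 K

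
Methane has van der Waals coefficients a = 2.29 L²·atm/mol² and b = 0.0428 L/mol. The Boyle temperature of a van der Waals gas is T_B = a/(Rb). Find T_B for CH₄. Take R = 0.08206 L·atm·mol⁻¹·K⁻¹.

For a van der Waals gas the second virial coefficient B₂ = b − a/(RT) vanishes at T_B = a/(Rb).
T_B = 2.29/(0.08206×0.0428) = 2.29/0.0035122 = 652.0 K

T_B ≈ 652.0 K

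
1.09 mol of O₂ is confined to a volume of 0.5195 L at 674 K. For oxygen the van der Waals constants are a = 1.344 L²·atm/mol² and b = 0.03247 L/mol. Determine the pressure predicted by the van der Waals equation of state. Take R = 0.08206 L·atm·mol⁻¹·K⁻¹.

P = nRT/(V − nb) − a n²/V²
nRT/(V − nb) = (1.09)(0.08206)(674)/(0.5195 − 1.09×0.03247) = 60.286/0.48411 = 124.53 atm
a n²/V² = (1.344)(1.09)²/(0.5195)² = 5.9167 atm
P = 124.53 − 5.9167 = 118.6 atm

P ≈ 118.6 atm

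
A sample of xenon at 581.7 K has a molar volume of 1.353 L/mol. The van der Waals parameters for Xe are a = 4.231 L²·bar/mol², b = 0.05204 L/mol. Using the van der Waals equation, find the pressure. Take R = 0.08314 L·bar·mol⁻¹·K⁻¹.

P = RT/(V_m − b) − a/V_m²
RT/(V_m − b) = (0.08314)(581.7)/(1.353 − 0.05204) = 48.363/1.3010 = 37.174 bar
a/V_m² = 4.231/(1.353)² = 2.3113 bar
P = 37.174 − 2.3113 = 34.86 bar

P ≈ 34.86 bar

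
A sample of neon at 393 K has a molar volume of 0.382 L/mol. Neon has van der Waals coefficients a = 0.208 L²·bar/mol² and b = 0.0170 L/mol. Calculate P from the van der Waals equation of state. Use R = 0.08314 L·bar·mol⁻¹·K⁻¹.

P = RT/(V_m − b) − a/V_m²
RT/(V_m − b) = (0.08314)(393)/(0.382 − 0.0170) = 32.674/0.36500 = 89.518 bar
a/V_m² = 0.208/(0.382)² = 1.4254 bar
P = 89.518 − 1.4254 = 88.09 bar

P ≈ 88.09 bar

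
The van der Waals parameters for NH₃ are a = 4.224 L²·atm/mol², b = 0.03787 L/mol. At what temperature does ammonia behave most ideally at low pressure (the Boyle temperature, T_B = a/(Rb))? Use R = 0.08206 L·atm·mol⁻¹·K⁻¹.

T_B ≈ 1359 K

For a van der Waals gas the second virial coefficient B₂ = b − a/(RT) vanishes at T_B = a/(Rb).
T_B = 4.224/(0.08206×0.03787) = 4.224/0.0031076 = 1359 K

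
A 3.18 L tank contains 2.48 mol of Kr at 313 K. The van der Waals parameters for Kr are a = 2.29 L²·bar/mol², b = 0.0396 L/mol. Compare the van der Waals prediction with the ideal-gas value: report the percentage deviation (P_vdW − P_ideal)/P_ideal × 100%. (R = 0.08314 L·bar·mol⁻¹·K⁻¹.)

Ideal: P_ideal = nRT/V = (2.48)(0.08314)(313)/3.18 = 20.2945 bar
vdW: P = nRT/(V − nb) − a n²/V² = 64.5366/3.08179 − 14.0844/10.1124 = 20.9413 − 1.39279 = 19.5485 bar
% deviation = (19.5485 − 20.2945)/20.2945 × 100% = -3.68%

-3.68 %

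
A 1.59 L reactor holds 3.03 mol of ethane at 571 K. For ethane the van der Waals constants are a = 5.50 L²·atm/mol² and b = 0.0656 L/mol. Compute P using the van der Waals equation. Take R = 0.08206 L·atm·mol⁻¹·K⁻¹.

P ≈ 82.08 atm

P = nRT/(V − nb) − a n²/V²
nRT/(V − nb) = (3.03)(0.08206)(571)/(1.59 − 3.03×0.0656) = 141.97/1.3912 = 102.05 atm
a n²/V² = (5.50)(3.03)²/(1.59)² = 19.973 atm
P = 102.05 − 19.973 = 82.08 atm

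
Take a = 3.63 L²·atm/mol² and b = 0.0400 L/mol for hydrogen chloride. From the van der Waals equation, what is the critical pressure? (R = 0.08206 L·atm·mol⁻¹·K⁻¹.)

P_c ≈ 84.03 atm

For a van der Waals gas, P_c = a/(27b²).
P_c = 3.63/(27×(0.0400)²) = 3.63/0.043200 = 84.03 atm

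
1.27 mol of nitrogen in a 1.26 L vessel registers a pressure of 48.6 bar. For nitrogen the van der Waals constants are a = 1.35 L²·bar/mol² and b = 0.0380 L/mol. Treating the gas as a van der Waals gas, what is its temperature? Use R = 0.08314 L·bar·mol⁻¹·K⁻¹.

T ≈ 573.5 K

T = (P + a n²/V²)(V − nb)/(nR)
P + a n²/V² = 48.6 + (1.35)(1.27)²/(1.26)² = 49.972 bar
V − nb = 1.26 − (1.27)(0.0380) = 1.2117 L
T = (49.972)(1.2117)/((1.27)(0.08314)) = 573.5 K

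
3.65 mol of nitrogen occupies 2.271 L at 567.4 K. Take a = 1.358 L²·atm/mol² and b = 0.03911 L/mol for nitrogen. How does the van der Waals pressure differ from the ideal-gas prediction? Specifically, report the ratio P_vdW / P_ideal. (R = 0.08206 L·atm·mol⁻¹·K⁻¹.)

Ideal: P_ideal = nRT/V = (3.65)(0.08206)(567.4)/2.271 = 74.8336 atm
vdW: P = nRT/(V − nb) − a n²/V² = 169.947/2.12825 − 18.0920/5.15744 = 79.8529 − 3.50794 = 76.3450 atm
Ratio = 76.3450/74.8336 = 1.020

P_vdW / P_ideal ≈ 1.020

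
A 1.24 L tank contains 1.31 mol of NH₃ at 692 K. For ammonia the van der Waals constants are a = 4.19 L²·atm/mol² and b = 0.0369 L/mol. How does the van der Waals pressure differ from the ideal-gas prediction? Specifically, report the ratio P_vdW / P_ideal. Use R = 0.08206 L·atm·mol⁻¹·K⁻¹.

P_vdW / P_ideal ≈ 0.9626

Ideal: P_ideal = nRT/V = (1.31)(0.08206)(692)/1.24 = 59.9912 atm
vdW: P = nRT/(V − nb) − a n²/V² = 74.3890/1.19166 − 7.19046/1.53760 = 62.4247 − 4.67642 = 57.7483 atm
Ratio = 57.7483/59.9912 = 0.9626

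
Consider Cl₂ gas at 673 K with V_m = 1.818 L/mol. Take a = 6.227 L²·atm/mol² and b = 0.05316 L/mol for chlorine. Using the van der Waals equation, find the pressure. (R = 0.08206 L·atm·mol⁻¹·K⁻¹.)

P ≈ 29.41 atm

P = RT/(V_m − b) − a/V_m²
RT/(V_m − b) = (0.08206)(673)/(1.818 − 0.05316) = 55.226/1.7648 = 31.293 atm
a/V_m² = 6.227/(1.818)² = 1.8840 atm
P = 31.293 − 1.8840 = 29.41 atm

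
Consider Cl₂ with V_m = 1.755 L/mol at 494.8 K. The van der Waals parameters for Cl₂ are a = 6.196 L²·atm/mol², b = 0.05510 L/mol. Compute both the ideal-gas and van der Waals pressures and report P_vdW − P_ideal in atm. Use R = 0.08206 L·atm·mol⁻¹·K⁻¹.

ΔP ≈ -1.262 atm

Ideal: P_ideal = RT/V_m = (0.08206)(494.8)/1.755 = 23.1358 atm
vdW: P = RT/(V_m − b) − a/V_m² = 40.6033/1.69990 − 6.196/3.08003 = 23.8857 − 2.01167 = 21.8740 atm
ΔP = 21.8740 − 23.1358 = -1.262 atm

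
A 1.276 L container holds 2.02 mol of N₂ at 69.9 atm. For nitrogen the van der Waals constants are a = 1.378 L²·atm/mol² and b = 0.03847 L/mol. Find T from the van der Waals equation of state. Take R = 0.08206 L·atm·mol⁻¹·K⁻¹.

T = (P + a n²/V²)(V − nb)/(nR)
P + a n²/V² = 69.9 + (1.378)(2.02)²/(1.276)² = 73.353 atm
V − nb = 1.276 − (2.02)(0.03847) = 1.1983 L
T = (73.353)(1.1983)/((2.02)(0.08206)) = 530.3 K

T ≈ 530.3 K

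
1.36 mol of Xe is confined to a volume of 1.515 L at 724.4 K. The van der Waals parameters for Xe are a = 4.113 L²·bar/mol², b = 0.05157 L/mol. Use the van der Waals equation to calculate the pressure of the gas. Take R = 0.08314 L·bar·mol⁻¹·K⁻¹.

P = nRT/(V − nb) − a n²/V²
nRT/(V − nb) = (1.36)(0.08314)(724.4)/(1.515 − 1.36×0.05157) = 81.908/1.4449 = 56.688 bar
a n²/V² = (4.113)(1.36)²/(1.515)² = 3.3144 bar
P = 56.688 − 3.3144 = 53.37 bar

P ≈ 53.37 bar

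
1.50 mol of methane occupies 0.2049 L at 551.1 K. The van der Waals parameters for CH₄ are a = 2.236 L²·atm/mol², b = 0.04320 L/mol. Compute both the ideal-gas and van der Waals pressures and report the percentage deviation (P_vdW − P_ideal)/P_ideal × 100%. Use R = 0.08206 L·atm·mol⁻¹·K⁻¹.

10.06 %

Ideal: P_ideal = nRT/V = (1.50)(0.08206)(551.1)/0.2049 = 331.063 atm
vdW: P = nRT/(V − nb) − a n²/V² = 67.8349/0.140100 − 5.03100/0.0419840 = 484.189 − 119.831 = 364.358 atm
% deviation = (364.358 − 331.063)/331.063 × 100% = 10.06%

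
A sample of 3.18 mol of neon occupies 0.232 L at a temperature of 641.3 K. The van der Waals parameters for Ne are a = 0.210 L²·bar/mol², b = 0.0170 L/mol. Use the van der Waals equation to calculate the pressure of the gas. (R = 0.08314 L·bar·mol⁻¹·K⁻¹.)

P = nRT/(V − nb) − a n²/V²
nRT/(V − nb) = (3.18)(0.08314)(641.3)/(0.232 − 3.18×0.0170) = 169.55/0.17794 = 952.85 bar
a n²/V² = (0.210)(3.18)²/(0.232)² = 39.455 bar
P = 952.85 − 39.455 = 913.4 bar

P ≈ 913.4 bar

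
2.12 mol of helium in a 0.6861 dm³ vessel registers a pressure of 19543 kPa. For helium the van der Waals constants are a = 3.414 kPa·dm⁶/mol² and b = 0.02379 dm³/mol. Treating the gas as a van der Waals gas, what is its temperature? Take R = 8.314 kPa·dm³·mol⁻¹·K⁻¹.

T ≈ 706.0 K

T = (P + a n²/V²)(V − nb)/(nR)
P + a n²/V² = 19543 + (3.414)(2.12)²/(0.6861)² = 19576 kPa
V − nb = 0.6861 − (2.12)(0.02379) = 0.63567 dm³
T = (19576)(0.63567)/((2.12)(8.314)) = 706.0 K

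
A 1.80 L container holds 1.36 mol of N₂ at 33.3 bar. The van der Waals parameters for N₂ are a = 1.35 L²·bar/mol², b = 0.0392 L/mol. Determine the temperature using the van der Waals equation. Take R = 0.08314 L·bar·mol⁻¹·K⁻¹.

T = (P + a n²/V²)(V − nb)/(nR)
P + a n²/V² = 33.3 + (1.35)(1.36)²/(1.80)² = 34.071 bar
V − nb = 1.80 − (1.36)(0.0392) = 1.7467 L
T = (34.071)(1.7467)/((1.36)(0.08314)) = 526.3 K

T ≈ 526.3 K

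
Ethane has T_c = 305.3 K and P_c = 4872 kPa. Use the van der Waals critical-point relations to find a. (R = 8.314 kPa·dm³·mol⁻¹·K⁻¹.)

From T_c = 8a/(27Rb) and P_c = a/(27b²): a = 27 R² T_c²/(64 P_c).
a = 27×(8.314)²×(305.3)²/(64×4872) = 173955199/311808 = 557.9 kPa·dm⁶/mol²

a ≈ 557.9 kPa·dm⁶/mol²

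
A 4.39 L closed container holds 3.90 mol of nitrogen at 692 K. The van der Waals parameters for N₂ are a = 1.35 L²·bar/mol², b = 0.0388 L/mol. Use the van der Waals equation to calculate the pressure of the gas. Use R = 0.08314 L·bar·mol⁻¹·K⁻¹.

P = nRT/(V − nb) − a n²/V²
nRT/(V − nb) = (3.90)(0.08314)(692)/(4.39 − 3.90×0.0388) = 224.38/4.2387 = 52.936 bar
a n²/V² = (1.35)(3.90)²/(4.39)² = 1.0655 bar
P = 52.936 − 1.0655 = 51.87 bar

P ≈ 51.87 bar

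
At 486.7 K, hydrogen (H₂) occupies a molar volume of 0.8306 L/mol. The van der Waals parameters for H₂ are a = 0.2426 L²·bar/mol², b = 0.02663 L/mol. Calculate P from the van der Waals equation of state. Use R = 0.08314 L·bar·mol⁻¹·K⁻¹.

P = RT/(V_m − b) − a/V_m²
RT/(V_m − b) = (0.08314)(486.7)/(0.8306 − 0.02663) = 40.464/0.80397 = 50.330 bar
a/V_m² = 0.2426/(0.8306)² = 0.35165 bar
P = 50.330 − 0.35165 = 49.98 bar

P ≈ 49.98 bar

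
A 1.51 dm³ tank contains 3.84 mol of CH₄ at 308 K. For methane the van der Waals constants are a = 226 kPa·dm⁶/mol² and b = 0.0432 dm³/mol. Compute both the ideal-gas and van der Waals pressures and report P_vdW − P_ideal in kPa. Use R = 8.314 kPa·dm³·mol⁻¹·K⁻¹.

Ideal: P_ideal = nRT/V = (3.84)(8.314)(308)/1.51 = 6512.01 kPa
vdW: P = nRT/(V − nb) − a n²/V² = 9833.13/1.34411 − 3332.51/2.28010 = 7315.72 − 1461.56 = 5854.16 kPa
ΔP = 5854.16 − 6512.01 = -657.9 kPa

ΔP ≈ -657.9 kPa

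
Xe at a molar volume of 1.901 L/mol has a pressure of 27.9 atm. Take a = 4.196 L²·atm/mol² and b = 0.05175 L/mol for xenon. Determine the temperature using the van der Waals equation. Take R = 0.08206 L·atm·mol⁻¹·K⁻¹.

T = (P + a/V_m²)(V_m − b)/R
P + a/V_m² = 27.9 + 4.196/(1.901)² = 29.061 atm
V_m − b = 1.901 − 0.05175 = 1.8493 L/mol
T = (29.061)(1.8493)/0.08206 = 654.9 K

T ≈ 654.9 K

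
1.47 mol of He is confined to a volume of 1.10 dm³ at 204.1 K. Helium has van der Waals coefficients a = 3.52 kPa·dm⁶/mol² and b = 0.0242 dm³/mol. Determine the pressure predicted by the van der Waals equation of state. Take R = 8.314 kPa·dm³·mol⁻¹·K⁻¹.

P = nRT/(V − nb) − a n²/V²
nRT/(V − nb) = (1.47)(8.314)(204.1)/(1.10 − 1.47×0.0242) = 2494.4/1.0644 = 2343.5 kPa
a n²/V² = (3.52)(1.47)²/(1.10)² = 6.2863 kPa
P = 2343.5 − 6.2863 = 2337 kPa

P ≈ 2337 kPa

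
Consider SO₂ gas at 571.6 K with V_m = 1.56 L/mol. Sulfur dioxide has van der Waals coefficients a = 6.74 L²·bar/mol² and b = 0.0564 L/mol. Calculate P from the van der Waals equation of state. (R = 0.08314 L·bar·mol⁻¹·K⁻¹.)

P = RT/(V_m − b) − a/V_m²
RT/(V_m − b) = (0.08314)(571.6)/(1.56 − 0.0564) = 47.523/1.5036 = 31.606 bar
a/V_m² = 6.74/(1.56)² = 2.7696 bar
P = 31.606 − 2.7696 = 28.84 bar

P ≈ 28.84 bar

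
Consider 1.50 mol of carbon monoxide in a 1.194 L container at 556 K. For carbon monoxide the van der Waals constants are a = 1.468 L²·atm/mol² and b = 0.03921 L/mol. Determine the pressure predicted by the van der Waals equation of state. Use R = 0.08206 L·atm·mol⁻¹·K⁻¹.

P = nRT/(V − nb) − a n²/V²
nRT/(V − nb) = (1.50)(0.08206)(556)/(1.194 − 1.50×0.03921) = 68.438/1.1352 = 60.287 atm
a n²/V² = (1.468)(1.50)²/(1.194)² = 2.3169 atm
P = 60.287 − 2.3169 = 57.97 atm

P ≈ 57.97 atm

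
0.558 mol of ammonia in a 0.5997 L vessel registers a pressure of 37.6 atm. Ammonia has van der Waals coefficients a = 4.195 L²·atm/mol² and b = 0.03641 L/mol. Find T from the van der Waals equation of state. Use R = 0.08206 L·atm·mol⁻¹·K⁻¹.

T ≈ 521.7 K

T = (P + a n²/V²)(V − nb)/(nR)
P + a n²/V² = 37.6 + (4.195)(0.558)²/(0.5997)² = 41.232 atm
V − nb = 0.5997 − (0.558)(0.03641) = 0.57938 L
T = (41.232)(0.57938)/((0.558)(0.08206)) = 521.7 K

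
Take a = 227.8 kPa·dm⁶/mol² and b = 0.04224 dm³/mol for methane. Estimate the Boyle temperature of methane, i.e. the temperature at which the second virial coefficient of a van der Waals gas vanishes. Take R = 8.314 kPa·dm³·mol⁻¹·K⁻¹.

T_B ≈ 648.7 K

For a van der Waals gas the second virial coefficient B₂ = b − a/(RT) vanishes at T_B = a/(Rb).
T_B = 227.8/(8.314×0.04224) = 227.8/0.35118 = 648.7 K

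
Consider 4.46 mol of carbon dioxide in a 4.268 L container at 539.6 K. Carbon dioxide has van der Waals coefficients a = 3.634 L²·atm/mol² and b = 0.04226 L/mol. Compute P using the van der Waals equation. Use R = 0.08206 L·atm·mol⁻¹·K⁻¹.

P = nRT/(V − nb) − a n²/V²
nRT/(V − nb) = (4.46)(0.08206)(539.6)/(4.268 − 4.46×0.04226) = 197.49/4.0795 = 48.410 atm
a n²/V² = (3.634)(4.46)²/(4.268)² = 3.9683 atm
P = 48.410 − 3.9683 = 44.44 atm

P ≈ 44.44 atm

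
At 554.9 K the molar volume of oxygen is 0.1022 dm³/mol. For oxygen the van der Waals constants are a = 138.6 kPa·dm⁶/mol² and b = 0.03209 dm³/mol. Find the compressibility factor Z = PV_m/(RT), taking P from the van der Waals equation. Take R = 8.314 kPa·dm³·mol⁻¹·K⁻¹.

Z ≈ 1.164

P = RT/(V_m − b) − a/V_m² = (8.314)(554.9)/(0.1022 − 0.03209) − 138.6/(0.1022)²
  = 4613.4/0.070110 − 13270 = 65802 − 13270 = 52532 kPa
Z = PV_m/(RT) = (52532)(0.1022)/((8.314)(554.9)) = 5368.8/4613.4 = 1.164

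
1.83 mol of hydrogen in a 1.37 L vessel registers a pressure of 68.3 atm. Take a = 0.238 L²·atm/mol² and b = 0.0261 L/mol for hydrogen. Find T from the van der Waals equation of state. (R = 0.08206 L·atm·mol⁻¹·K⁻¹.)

T ≈ 605.1 K

T = (P + a n²/V²)(V − nb)/(nR)
P + a n²/V² = 68.3 + (0.238)(1.83)²/(1.37)² = 68.725 atm
V − nb = 1.37 − (1.83)(0.0261) = 1.3222 L
T = (68.725)(1.3222)/((1.83)(0.08206)) = 605.1 K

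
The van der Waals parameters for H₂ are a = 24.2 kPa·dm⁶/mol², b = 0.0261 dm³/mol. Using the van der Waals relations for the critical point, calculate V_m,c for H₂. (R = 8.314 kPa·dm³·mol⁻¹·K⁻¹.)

For a van der Waals gas, V_m,c = 3b.
V_m,c = 3×0.0261 = 0.07830 dm³/mol

V_m,c ≈ 0.07830 dm³/mol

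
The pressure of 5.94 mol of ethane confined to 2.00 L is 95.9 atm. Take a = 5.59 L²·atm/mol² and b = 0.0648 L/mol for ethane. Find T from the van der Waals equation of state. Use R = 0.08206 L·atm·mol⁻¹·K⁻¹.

T ≈ 481.1 K

T = (P + a n²/V²)(V − nb)/(nR)
P + a n²/V² = 95.9 + (5.59)(5.94)²/(2.00)² = 145.21 atm
V − nb = 2.00 − (5.94)(0.0648) = 1.6151 L
T = (145.21)(1.6151)/((5.94)(0.08206)) = 481.1 K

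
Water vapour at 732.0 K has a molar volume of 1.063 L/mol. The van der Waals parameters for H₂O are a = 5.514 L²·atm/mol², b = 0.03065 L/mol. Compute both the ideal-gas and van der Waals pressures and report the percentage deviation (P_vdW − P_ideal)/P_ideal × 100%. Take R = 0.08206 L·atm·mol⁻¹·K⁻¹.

-5.67 %

Ideal: P_ideal = RT/V_m = (0.08206)(732.0)/1.063 = 56.5079 atm
vdW: P = RT/(V_m − b) − a/V_m² = 60.0679/1.03235 − 5.514/1.12997 = 58.1856 − 4.87978 = 53.3058 atm
% deviation = (53.3058 − 56.5079)/56.5079 × 100% = -5.67%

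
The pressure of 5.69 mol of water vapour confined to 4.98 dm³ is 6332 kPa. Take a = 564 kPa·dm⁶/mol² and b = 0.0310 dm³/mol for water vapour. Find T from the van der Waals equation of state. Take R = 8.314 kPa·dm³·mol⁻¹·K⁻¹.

T ≈ 717.7 K

T = (P + a n²/V²)(V − nb)/(nR)
P + a n²/V² = 6332 + (564)(5.69)²/(4.98)² = 7068.3 kPa
V − nb = 4.98 − (5.69)(0.0310) = 4.8036 dm³
T = (7068.3)(4.8036)/((5.69)(8.314)) = 717.7 K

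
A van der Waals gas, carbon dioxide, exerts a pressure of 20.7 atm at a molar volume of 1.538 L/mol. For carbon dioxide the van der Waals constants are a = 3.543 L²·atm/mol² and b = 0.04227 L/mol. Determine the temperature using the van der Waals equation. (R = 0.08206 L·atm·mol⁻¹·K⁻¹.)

T = (P + a/V_m²)(V_m − b)/R
P + a/V_m² = 20.7 + 3.543/(1.538)² = 22.198 atm
V_m − b = 1.538 − 0.04227 = 1.4957 L/mol
T = (22.198)(1.4957)/0.08206 = 404.6 K

T ≈ 404.6 K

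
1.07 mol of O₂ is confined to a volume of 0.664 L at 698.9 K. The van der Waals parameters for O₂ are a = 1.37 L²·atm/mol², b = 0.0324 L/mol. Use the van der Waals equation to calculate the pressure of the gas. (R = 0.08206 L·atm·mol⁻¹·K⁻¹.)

P ≈ 93.95 atm

P = nRT/(V − nb) − a n²/V²
nRT/(V − nb) = (1.07)(0.08206)(698.9)/(0.664 − 1.07×0.0324) = 61.366/0.62933 = 97.510 atm
a n²/V² = (1.37)(1.07)²/(0.664)² = 3.5576 atm
P = 97.510 − 3.5576 = 93.95 atm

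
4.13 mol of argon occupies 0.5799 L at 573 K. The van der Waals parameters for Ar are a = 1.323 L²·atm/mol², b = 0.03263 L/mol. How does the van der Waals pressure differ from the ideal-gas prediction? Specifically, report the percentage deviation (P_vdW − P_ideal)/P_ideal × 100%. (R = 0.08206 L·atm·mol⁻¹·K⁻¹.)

Ideal: P_ideal = nRT/V = (4.13)(0.08206)(573)/0.5799 = 334.875 atm
vdW: P = nRT/(V − nb) − a n²/V² = 194.194/0.445138 − 22.5663/0.336284 = 436.256 − 67.1049 = 369.151 atm
% deviation = (369.151 − 334.875)/334.875 × 100% = 10.24%

10.24 %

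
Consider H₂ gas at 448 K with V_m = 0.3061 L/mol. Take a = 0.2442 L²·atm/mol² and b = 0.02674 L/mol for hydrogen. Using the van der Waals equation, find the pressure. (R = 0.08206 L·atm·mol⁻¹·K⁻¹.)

P = RT/(V_m − b) − a/V_m²
RT/(V_m − b) = (0.08206)(448)/(0.3061 − 0.02674) = 36.763/0.27936 = 131.60 atm
a/V_m² = 0.2442/(0.3061)² = 2.6063 atm
P = 131.60 − 2.6063 = 129.0 atm

P ≈ 129.0 atm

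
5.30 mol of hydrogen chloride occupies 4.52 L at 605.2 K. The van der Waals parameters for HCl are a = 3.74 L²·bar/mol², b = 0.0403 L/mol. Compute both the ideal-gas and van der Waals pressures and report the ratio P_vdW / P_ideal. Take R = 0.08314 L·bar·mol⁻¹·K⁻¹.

Ideal: P_ideal = nRT/V = (5.30)(0.08314)(605.2)/4.52 = 58.9992 bar
vdW: P = nRT/(V − nb) − a n²/V² = 266.677/4.30641 − 105.057/20.4304 = 61.9256 − 5.14219 = 56.7834 bar
Ratio = 56.7834/58.9992 = 0.9624

P_vdW / P_ideal ≈ 0.9624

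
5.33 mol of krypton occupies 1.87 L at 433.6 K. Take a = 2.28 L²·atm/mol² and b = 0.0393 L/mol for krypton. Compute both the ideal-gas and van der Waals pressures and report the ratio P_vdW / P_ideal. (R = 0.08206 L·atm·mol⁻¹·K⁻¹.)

P_vdW / P_ideal ≈ 0.9435

Ideal: P_ideal = nRT/V = (5.33)(0.08206)(433.6)/1.87 = 101.416 atm
vdW: P = nRT/(V − nb) − a n²/V² = 189.648/1.66053 − 64.7723/3.49690 = 114.209 − 18.5228 = 95.686 atm
Ratio = 95.686/101.416 = 0.9435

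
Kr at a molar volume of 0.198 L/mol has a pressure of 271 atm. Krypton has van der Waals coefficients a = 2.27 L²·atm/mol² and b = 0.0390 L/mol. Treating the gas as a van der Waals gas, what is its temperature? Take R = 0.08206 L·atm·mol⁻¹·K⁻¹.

T = (P + a/V_m²)(V_m − b)/R
P + a/V_m² = 271 + 2.27/(0.198)² = 328.90 atm
V_m − b = 0.198 − 0.0390 = 0.15900 L/mol
T = (328.90)(0.15900)/0.08206 = 637.3 K

T ≈ 637.3 K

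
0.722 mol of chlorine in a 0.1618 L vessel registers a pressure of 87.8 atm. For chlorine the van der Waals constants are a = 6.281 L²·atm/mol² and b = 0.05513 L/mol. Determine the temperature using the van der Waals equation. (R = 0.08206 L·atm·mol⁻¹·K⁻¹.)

T = (P + a n²/V²)(V − nb)/(nR)
P + a n²/V² = 87.8 + (6.281)(0.722)²/(0.1618)² = 212.87 atm
V − nb = 0.1618 − (0.722)(0.05513) = 0.12200 L
T = (212.87)(0.12200)/((0.722)(0.08206)) = 438.3 K

T ≈ 438.3 K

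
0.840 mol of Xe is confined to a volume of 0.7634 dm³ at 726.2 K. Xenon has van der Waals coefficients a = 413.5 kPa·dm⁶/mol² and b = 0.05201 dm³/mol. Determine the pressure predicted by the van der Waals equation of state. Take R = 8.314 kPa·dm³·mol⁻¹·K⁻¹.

P ≈ 6546 kPa

P = nRT/(V − nb) − a n²/V²
nRT/(V − nb) = (0.840)(8.314)(726.2)/(0.7634 − 0.840×0.05201) = 5071.6/0.71971 = 7046.7 kPa
a n²/V² = (413.5)(0.840)²/(0.7634)² = 500.64 kPa
P = 7046.7 − 500.64 = 6546 kPa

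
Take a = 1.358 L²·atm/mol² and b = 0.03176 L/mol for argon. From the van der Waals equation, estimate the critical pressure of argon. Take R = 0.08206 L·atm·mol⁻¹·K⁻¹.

For a van der Waals gas, P_c = a/(27b²).
P_c = 1.358/(27×(0.03176)²) = 1.358/0.027235 = 49.86 atm

P_c ≈ 49.86 atm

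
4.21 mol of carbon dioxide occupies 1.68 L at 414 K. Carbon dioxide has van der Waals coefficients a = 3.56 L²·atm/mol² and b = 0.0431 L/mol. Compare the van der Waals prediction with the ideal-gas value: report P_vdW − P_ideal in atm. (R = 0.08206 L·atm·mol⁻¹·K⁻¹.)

Ideal: P_ideal = nRT/V = (4.21)(0.08206)(414)/1.68 = 85.1343 atm
vdW: P = nRT/(V − nb) − a n²/V² = 143.026/1.49855 − 63.0978/2.82240 = 95.4429 − 22.3561 = 73.0868 atm
ΔP = 73.0868 − 85.1343 = -12.05 atm

ΔP ≈ -12.05 atm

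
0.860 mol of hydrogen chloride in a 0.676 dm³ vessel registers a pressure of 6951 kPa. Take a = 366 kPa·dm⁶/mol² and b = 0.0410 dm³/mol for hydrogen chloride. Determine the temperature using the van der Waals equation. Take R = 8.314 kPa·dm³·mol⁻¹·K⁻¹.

T = (P + a n²/V²)(V − nb)/(nR)
P + a n²/V² = 6951 + (366)(0.860)²/(0.676)² = 7543.4 kPa
V − nb = 0.676 − (0.860)(0.0410) = 0.64074 dm³
T = (7543.4)(0.64074)/((0.860)(8.314)) = 676.0 K

T ≈ 676.0 K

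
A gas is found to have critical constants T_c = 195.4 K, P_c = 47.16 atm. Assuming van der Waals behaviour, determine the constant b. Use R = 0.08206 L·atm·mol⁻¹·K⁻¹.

b ≈ 0.04250 L/mol

From T_c = 8a/(27Rb) and P_c = a/(27b²): b = R T_c/(8 P_c).
b = (0.08206)(195.4)/(8×47.16) = 16.035/377.28 = 0.04250 L/mol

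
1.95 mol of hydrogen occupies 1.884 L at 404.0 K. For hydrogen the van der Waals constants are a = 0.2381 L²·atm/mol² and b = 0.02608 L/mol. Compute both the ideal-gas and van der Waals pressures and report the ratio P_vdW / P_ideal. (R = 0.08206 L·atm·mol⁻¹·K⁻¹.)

Ideal: P_ideal = nRT/V = (1.95)(0.08206)(404.0)/1.884 = 34.3136 atm
vdW: P = nRT/(V − nb) − a n²/V² = 64.6469/1.83314 − 0.905375/3.54946 = 35.2657 − 0.255074 = 35.0106 atm
Ratio = 35.0106/34.3136 = 1.020

P_vdW / P_ideal ≈ 1.020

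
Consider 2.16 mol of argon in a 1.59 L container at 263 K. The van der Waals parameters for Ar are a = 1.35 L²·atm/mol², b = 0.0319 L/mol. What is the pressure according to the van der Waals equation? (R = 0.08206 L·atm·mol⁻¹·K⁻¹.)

P ≈ 28.16 atm

P = nRT/(V − nb) − a n²/V²
nRT/(V − nb) = (2.16)(0.08206)(263)/(1.59 − 2.16×0.0319) = 46.617/1.5211 = 30.647 atm
a n²/V² = (1.35)(2.16)²/(1.59)² = 2.4914 atm
P = 30.647 − 2.4914 = 28.16 atm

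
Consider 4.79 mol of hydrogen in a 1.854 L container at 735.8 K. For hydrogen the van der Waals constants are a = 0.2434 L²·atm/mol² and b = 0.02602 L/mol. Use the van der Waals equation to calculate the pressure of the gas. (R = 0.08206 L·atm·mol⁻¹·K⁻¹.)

P = nRT/(V − nb) − a n²/V²
nRT/(V − nb) = (4.79)(0.08206)(735.8)/(1.854 − 4.79×0.02602) = 289.22/1.7294 = 167.24 atm
a n²/V² = (0.2434)(4.79)²/(1.854)² = 1.6247 atm
P = 167.24 − 1.6247 = 165.6 atm

P ≈ 165.6 atm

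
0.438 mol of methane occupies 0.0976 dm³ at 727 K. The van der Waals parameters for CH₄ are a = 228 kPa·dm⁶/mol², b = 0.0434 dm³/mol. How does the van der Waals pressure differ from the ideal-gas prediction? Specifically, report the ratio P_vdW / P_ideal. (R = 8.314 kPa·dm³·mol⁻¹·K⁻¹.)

Ideal: P_ideal = nRT/V = (0.438)(8.314)(727)/0.0976 = 27124.9 kPa
vdW: P = nRT/(V − nb) − a n²/V² = 2647.39/0.0785908 − 43.7404/0.00952576 = 33685.7 − 4591.80 = 29093.9 kPa
Ratio = 29093.9/27124.9 = 1.073

P_vdW / P_ideal ≈ 1.073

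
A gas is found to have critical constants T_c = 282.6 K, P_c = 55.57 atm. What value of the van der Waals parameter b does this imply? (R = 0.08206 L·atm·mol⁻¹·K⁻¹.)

From T_c = 8a/(27Rb) and P_c = a/(27b²): b = R T_c/(8 P_c).
b = (0.08206)(282.6)/(8×55.57) = 23.190/444.56 = 0.05216 L/mol

b ≈ 0.05216 L/mol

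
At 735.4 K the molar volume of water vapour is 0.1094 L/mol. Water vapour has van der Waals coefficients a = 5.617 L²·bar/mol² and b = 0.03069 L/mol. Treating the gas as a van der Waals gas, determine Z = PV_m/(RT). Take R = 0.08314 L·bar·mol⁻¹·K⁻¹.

P = RT/(V_m − b) − a/V_m² = (0.08314)(735.4)/(0.1094 − 0.03069) − 5.617/(0.1094)²
  = 61.141/0.078710 − 469.32 = 776.79 − 469.32 = 307.47 bar
Z = PV_m/(RT) = (307.47)(0.1094)/((0.08314)(735.4)) = 33.637/61.141 = 0.5502

Z ≈ 0.5502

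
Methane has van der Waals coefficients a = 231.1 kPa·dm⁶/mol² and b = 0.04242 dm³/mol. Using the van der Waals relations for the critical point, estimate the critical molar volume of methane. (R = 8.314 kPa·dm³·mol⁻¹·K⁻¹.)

For a van der Waals gas, V_m,c = 3b.
V_m,c = 3×0.04242 = 0.1273 dm³/mol

V_m,c ≈ 0.1273 dm³/mol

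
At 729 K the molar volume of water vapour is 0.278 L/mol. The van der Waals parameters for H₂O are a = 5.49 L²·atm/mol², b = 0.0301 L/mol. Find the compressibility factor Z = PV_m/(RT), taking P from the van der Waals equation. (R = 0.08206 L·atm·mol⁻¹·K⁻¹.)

Z ≈ 0.7913

P = RT/(V_m − b) − a/V_m² = (0.08206)(729)/(0.278 − 0.0301) − 5.49/(0.278)²
  = 59.822/0.24790 − 71.037 = 241.32 − 71.037 = 170.28 atm
Z = PV_m/(RT) = (170.28)(0.278)/((0.08206)(729)) = 47.338/59.822 = 0.7913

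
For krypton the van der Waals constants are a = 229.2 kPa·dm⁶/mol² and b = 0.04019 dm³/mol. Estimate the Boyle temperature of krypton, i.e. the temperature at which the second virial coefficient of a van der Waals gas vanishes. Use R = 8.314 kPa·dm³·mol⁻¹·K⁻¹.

For a van der Waals gas the second virial coefficient B₂ = b − a/(RT) vanishes at T_B = a/(Rb).
T_B = 229.2/(8.314×0.04019) = 229.2/0.33414 = 685.9 K

T_B ≈ 685.9 K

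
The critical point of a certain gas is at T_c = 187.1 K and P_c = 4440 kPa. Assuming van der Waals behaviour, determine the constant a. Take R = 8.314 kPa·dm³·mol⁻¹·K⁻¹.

a ≈ 229.9 kPa·dm⁶/mol²

From T_c = 8a/(27Rb) and P_c = a/(27b²): a = 27 R² T_c²/(64 P_c).
a = 27×(8.314)²×(187.1)²/(64×4440) = 65332816/284160 = 229.9 kPa·dm⁶/mol²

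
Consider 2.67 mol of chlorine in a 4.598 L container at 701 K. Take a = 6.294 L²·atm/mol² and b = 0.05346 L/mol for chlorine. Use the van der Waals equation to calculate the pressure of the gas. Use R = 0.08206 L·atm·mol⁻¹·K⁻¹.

P ≈ 32.35 atm

P = nRT/(V − nb) − a n²/V²
nRT/(V − nb) = (2.67)(0.08206)(701)/(4.598 − 2.67×0.05346) = 153.59/4.4553 = 34.474 atm
a n²/V² = (6.294)(2.67)²/(4.598)² = 2.1223 atm
P = 34.474 − 2.1223 = 32.35 atm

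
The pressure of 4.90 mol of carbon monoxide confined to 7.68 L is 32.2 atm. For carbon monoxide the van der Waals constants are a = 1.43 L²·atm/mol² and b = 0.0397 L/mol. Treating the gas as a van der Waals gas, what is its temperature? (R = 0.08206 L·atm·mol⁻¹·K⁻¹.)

T ≈ 610.3 K

T = (P + a n²/V²)(V − nb)/(nR)
P + a n²/V² = 32.2 + (1.43)(4.90)²/(7.68)² = 32.782 atm
V − nb = 7.68 − (4.90)(0.0397) = 7.4855 L
T = (32.782)(7.4855)/((4.90)(0.08206)) = 610.3 K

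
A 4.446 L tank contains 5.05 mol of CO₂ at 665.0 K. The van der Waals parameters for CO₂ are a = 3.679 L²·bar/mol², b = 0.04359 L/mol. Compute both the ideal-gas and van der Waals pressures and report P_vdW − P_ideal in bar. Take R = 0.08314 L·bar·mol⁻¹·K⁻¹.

ΔP ≈ -1.475 bar

Ideal: P_ideal = nRT/V = (5.05)(0.08314)(665.0)/4.446 = 62.7991 bar
vdW: P = nRT/(V − nb) − a n²/V² = 279.205/4.22587 − 93.8237/19.7669 = 66.0704 − 4.74651 = 61.3239 bar
ΔP = 61.3239 − 62.7991 = -1.475 bar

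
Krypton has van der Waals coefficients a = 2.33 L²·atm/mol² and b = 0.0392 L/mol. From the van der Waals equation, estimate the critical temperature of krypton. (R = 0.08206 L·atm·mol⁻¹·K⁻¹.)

For a van der Waals gas, T_c = 8a/(27Rb).
T_c = 8×2.33/(27×0.08206×0.0392) = 18.640/0.086852 = 214.6 K

T_c ≈ 214.6 K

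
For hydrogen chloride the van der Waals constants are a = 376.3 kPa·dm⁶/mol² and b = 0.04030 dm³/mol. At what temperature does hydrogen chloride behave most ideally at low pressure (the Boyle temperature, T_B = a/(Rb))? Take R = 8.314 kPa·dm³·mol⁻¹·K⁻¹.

T_B ≈ 1123 K

For a van der Waals gas the second virial coefficient B₂ = b − a/(RT) vanishes at T_B = a/(Rb).
T_B = 376.3/(8.314×0.04030) = 376.3/0.33505 = 1123 K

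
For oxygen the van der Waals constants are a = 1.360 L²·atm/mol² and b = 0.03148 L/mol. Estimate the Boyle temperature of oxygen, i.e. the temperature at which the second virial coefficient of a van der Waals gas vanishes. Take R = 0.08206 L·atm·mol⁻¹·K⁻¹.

For a van der Waals gas the second virial coefficient B₂ = b − a/(RT) vanishes at T_B = a/(Rb).
T_B = 1.360/(0.08206×0.03148) = 1.360/0.0025832 = 526.5 K

T_B ≈ 526.5 K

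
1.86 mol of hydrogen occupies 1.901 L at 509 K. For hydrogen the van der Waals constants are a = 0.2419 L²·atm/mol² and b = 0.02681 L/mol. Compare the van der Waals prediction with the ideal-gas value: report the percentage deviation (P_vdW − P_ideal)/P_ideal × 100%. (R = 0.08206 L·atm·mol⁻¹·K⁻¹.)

Ideal: P_ideal = nRT/V = (1.86)(0.08206)(509)/1.901 = 40.8677 atm
vdW: P = nRT/(V − nb) − a n²/V² = 77.6895/1.85113 − 0.836877/3.61380 = 41.9687 − 0.231578 = 41.7371 atm
% deviation = (41.7371 − 40.8677)/40.8677 × 100% = 2.13%

2.13 %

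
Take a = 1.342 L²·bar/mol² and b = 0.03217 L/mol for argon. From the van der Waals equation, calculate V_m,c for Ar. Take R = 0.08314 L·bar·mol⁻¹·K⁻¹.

For a van der Waals gas, V_m,c = 3b.
V_m,c = 3×0.03217 = 0.09651 L/mol

V_m,c ≈ 0.09651 L/mol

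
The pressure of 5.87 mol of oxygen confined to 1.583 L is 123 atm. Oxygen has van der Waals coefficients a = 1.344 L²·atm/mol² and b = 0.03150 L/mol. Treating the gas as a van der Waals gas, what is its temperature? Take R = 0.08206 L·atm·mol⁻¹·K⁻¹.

T ≈ 410.6 K

T = (P + a n²/V²)(V − nb)/(nR)
P + a n²/V² = 123 + (1.344)(5.87)²/(1.583)² = 141.48 atm
V − nb = 1.583 − (5.87)(0.03150) = 1.3981 L
T = (141.48)(1.3981)/((5.87)(0.08206)) = 410.6 K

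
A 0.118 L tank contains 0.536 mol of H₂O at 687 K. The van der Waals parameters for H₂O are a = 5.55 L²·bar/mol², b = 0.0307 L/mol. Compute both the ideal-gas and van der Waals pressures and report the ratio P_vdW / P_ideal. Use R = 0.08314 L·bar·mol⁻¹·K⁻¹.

Ideal: P_ideal = nRT/V = (0.536)(0.08314)(687)/0.118 = 259.448 bar
vdW: P = nRT/(V − nb) − a n²/V² = 30.6148/0.101545 − 1.59449/0.0139240 = 301.490 − 114.514 = 186.976 bar
Ratio = 186.976/259.448 = 0.7207

P_vdW / P_ideal ≈ 0.7207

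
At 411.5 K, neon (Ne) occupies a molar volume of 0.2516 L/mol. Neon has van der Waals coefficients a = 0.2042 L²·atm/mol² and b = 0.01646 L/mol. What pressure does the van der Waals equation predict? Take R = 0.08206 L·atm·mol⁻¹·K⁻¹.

P = RT/(V_m − b) − a/V_m²
RT/(V_m − b) = (0.08206)(411.5)/(0.2516 − 0.01646) = 33.768/0.23514 = 143.61 atm
a/V_m² = 0.2042/(0.2516)² = 3.2258 atm
P = 143.61 − 3.2258 = 140.4 atm

P ≈ 140.4 atm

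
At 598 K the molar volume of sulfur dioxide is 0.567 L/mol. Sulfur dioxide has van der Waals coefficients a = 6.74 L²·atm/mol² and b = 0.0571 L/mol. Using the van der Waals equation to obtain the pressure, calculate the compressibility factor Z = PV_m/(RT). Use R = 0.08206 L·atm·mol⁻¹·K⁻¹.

Z ≈ 0.8697

P = RT/(V_m − b) − a/V_m² = (0.08206)(598)/(0.567 − 0.0571) − 6.74/(0.567)²
  = 49.072/0.50990 − 20.965 = 96.238 − 20.965 = 75.273 atm
Z = PV_m/(RT) = (75.273)(0.567)/((0.08206)(598)) = 42.680/49.072 = 0.8697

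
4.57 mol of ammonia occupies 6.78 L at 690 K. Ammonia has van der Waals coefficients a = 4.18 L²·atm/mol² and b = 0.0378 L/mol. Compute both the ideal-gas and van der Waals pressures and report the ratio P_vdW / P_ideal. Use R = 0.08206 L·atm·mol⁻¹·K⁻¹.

P_vdW / P_ideal ≈ 0.9764

Ideal: P_ideal = nRT/V = (4.57)(0.08206)(690)/6.78 = 38.1652 atm
vdW: P = nRT/(V − nb) − a n²/V² = 258.760/6.60725 − 87.2989/45.9684 = 39.1630 − 1.89911 = 37.2639 atm
Ratio = 37.2639/38.1652 = 0.9764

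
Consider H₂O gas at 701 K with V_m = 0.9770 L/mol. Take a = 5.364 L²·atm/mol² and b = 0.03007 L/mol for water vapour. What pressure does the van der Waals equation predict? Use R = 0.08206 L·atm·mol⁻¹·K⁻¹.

P = RT/(V_m − b) − a/V_m²
RT/(V_m − b) = (0.08206)(701)/(0.9770 − 0.03007) = 57.524/0.94693 = 60.748 atm
a/V_m² = 5.364/(0.9770)² = 5.6195 atm
P = 60.748 − 5.6195 = 55.13 atm

P ≈ 55.13 atm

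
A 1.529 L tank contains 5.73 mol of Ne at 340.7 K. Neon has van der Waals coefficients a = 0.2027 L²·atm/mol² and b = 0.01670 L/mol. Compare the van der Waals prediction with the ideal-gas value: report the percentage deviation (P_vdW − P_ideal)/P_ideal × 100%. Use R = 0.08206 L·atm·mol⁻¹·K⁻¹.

Ideal: P_ideal = nRT/V = (5.73)(0.08206)(340.7)/1.529 = 104.773 atm
vdW: P = nRT/(V − nb) − a n²/V² = 160.198/1.43331 − 6.65523/2.33784 = 111.768 − 2.84674 = 108.921 atm
% deviation = (108.921 − 104.773)/104.773 × 100% = 3.96%

3.96 %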